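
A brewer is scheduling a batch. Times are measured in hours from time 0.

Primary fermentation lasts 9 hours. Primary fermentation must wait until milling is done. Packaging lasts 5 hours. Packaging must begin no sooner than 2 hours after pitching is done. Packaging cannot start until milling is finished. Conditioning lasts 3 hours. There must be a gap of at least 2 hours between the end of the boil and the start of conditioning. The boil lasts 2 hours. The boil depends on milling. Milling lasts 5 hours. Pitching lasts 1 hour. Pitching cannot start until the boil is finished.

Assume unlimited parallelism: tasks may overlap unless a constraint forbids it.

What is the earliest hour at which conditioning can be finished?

Milling can start immediately at hour 0; it finishes at hour 5.
The boil cannot begin until milling (finishes hour 5). It runs from hour 5 to 5 + 2 = hour 7.
After the boil (finishes hour 7, plus 2-hour gap → hour 9), conditioning can start at hour 9 and finishes at hour 12.

12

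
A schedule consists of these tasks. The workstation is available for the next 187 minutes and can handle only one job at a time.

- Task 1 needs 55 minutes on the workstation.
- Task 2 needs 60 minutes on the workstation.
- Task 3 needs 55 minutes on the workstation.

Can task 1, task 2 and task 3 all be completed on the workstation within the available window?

Running back to back, the jobs need 55 + 60 + 55 = 170 minutes on the workstation.
Since 170 ≤ 187, they fit within the window.

Yes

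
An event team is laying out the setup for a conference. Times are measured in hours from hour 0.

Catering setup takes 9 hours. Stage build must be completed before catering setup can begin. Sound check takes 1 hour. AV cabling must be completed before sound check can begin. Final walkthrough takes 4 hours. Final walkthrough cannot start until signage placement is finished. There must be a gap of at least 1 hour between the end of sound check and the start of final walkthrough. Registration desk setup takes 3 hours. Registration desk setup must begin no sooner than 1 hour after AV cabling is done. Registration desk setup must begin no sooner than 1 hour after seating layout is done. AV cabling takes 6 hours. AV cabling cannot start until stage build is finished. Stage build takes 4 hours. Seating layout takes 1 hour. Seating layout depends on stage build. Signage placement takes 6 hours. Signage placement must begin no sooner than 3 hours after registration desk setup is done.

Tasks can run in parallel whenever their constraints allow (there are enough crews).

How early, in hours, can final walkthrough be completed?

27

Stage build has no prerequisites, so it starts at hour 0 and finishes at hour 4.
Seating layout waits on stage build (finishes hour 4), so it starts at hour 4 and finishes at 4 + 1 = hour 5.
AV cabling cannot begin until stage build (finishes hour 4). It runs from hour 4 to 4 + 6 = hour 10.
Sound check waits on AV cabling (finishes hour 10), so it starts at hour 10 and finishes at 10 + 1 = hour 11.
Registration desk setup needs all of AV cabling (finishes hour 10, plus 1-hour gap → hour 11); seating layout (finishes hour 5, plus 1-hour gap → hour 6). That puts its earliest start at hour 11; it finishes at 11 + 3 = hour 14.
After registration desk setup (finishes hour 14, plus 3-hour gap → hour 17), signage placement can start at hour 17 and finishes at hour 23.
Final walkthrough cannot start until signage placement (finishes hour 23); sound check (finishes hour 11, plus 1-hour gap → hour 12). The controlling bound is hour 23, so final walkthrough finishes at 23 + 4 = hour 27.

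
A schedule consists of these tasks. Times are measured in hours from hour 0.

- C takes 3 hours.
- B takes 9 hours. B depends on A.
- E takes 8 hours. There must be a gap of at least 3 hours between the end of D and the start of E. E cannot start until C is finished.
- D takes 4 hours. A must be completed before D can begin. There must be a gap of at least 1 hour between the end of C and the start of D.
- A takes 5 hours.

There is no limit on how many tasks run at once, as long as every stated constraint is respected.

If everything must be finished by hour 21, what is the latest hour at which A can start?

1

Nothing follows B; the deadline of hour 21 is its only limit. It must start by 21 − 9 = hour 12.
To finish by hour 21, E (duration 8) must start no later than hour 13.
D feeds into E (must start by hour 13, minus 3-hour gap → hour 10); so D must finish by hour 10 and therefore start by hour 6.
For A: B (must start by hour 12); D (must start by hour 6). The most restrictive is hour 6; with a 5-hour duration, A must start by hour 1.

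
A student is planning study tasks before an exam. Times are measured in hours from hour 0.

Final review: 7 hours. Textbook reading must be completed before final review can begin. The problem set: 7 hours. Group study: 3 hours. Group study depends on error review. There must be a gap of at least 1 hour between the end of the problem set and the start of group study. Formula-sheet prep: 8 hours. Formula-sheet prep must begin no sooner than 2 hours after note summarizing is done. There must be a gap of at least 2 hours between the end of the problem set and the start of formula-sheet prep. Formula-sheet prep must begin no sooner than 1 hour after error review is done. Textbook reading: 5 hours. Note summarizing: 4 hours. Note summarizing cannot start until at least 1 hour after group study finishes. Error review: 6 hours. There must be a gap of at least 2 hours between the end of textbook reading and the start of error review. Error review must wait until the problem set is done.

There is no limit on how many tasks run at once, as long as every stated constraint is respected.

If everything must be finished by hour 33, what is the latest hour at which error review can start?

9

Formula-sheet prep must finish by hour 33; it takes 8 hours, so it must start by 33 − 8 = hour 25.
Since formula-sheet prep (must start by hour 25, minus 2-hour gap → hour 23) depends on it, note summarizing must finish by hour 23. Backing off its 4-hour duration gives a latest start of hour 19.
Group study feeds into note summarizing (must start by hour 19, minus 1-hour gap → hour 18); so group study must finish by hour 18 and therefore start by hour 15.
Error review feeds group study (must start by hour 15); formula-sheet prep (must start by hour 25, minus 1-hour gap → hour 24). Taking the minimum, error review must finish by hour 15 and start by 15 − 6 = hour 9.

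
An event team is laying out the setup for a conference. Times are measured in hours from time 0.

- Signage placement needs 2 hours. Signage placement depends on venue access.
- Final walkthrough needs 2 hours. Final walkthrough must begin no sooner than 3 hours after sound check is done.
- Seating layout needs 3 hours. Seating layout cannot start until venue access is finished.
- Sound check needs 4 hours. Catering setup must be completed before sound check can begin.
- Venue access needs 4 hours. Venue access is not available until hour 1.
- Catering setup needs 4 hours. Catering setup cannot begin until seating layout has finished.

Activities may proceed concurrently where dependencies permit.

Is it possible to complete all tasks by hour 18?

No

Venue access waits on its own release at hour 1, so it starts at hour 1 and finishes at 1 + 4 = hour 5.
After venue access (finishes hour 5), signage placement can start at hour 5 and finishes at hour 7.
Seating layout cannot begin until venue access (finishes hour 5). It runs from hour 5 to 5 + 3 = hour 8.
After seating layout (finishes hour 8), catering setup can start at hour 8 and finishes at hour 12.
Sound check waits on catering setup (finishes hour 12), so it starts at hour 12 and finishes at 12 + 4 = hour 16.
Final walkthrough cannot begin until sound check (finishes hour 16, plus 3-hour gap → hour 19). It runs from hour 19 to 19 + 2 = hour 21.
The earliest everything can be done is hour 21, which is after the deadline of 18, so it is not possible.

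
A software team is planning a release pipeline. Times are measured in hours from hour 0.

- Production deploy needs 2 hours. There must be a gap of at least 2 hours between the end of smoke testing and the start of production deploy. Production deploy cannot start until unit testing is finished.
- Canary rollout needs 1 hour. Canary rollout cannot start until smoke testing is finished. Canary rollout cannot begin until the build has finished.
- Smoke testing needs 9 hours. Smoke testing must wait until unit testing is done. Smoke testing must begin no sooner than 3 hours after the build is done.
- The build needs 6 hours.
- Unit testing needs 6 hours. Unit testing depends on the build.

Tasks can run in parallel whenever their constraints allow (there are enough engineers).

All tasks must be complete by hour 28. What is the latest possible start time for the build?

3

Nothing follows canary rollout; the deadline of hour 28 is its only limit. It must start by 28 − 1 = hour 27.
To finish by hour 28, production deploy (duration 2) must start no later than hour 26.
Smoke testing must finish in time for canary rollout (must start by hour 27); production deploy (must start by hour 26, minus 2-hour gap → hour 24). The tightest is hour 24, so smoke testing must start by 24 − 9 = hour 15.
Unit testing feeds smoke testing (must start by hour 15); production deploy (must start by hour 26). Taking the minimum, unit testing must finish by hour 15 and start by 15 − 6 = hour 9.
The build has several dependents: unit testing (must start by hour 9); smoke testing (must start by hour 15, minus 3-hour gap → hour 12); canary rollout (must start by hour 27). The earliest of those limits is hour 9, so the build must start by 9 − 6 = hour 3.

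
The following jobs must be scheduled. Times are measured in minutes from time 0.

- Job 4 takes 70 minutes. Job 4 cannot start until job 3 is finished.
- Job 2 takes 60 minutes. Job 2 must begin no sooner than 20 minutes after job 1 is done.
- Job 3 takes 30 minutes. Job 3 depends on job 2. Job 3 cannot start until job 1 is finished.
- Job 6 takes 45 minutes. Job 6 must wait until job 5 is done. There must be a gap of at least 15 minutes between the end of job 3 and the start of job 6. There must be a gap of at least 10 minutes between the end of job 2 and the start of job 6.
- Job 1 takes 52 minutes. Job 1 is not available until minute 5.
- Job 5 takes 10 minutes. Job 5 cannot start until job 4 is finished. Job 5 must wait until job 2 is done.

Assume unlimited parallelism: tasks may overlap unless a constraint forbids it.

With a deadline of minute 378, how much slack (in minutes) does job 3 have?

86

After its own release at minute 5, job 1 can start at minute 5 and finishes at minute 57.
Job 2 cannot begin until job 1 (finishes minute 57, plus 20-minute gap → minute 77). It runs from minute 77 to 77 + 60 = minute 137.
Job 3 cannot start until job 2 (finishes minute 137); job 1 (finishes minute 57). The controlling bound is minute 137, so job 3 finishes at 137 + 30 = minute 167.

Working backward from the deadline:
Job 6 must finish by minute 378; it takes 45 minutes, so it must start by 378 − 45 = minute 333.
Job 5 feeds into job 6 (must start by minute 333); so job 5 must finish by minute 333 and therefore start by minute 323.
Since job 5 (must start by minute 323) depends on it, job 4 must finish by minute 323. Backing off its 70-minute duration gives a latest start of minute 253.
Job 3 feeds job 4 (must start by minute 253); job 6 (must start by minute 333, minus 15-minute gap → minute 318). Taking the minimum, job 3 must finish by minute 253 and start by 253 − 30 = minute 223.
So job 3 can start as early as minute 137 and as late as minute 223, giving 223 − 137 = 86 minutes of slack.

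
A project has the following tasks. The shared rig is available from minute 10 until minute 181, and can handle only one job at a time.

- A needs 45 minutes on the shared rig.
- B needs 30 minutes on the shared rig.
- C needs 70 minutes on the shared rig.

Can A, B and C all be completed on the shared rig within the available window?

The shared rig window is 181 − 10 = 171 minutes.
Running back to back, the jobs need 45 + 30 + 70 = 145 minutes on the shared rig.
Since 145 ≤ 171, they fit within the window.

Yes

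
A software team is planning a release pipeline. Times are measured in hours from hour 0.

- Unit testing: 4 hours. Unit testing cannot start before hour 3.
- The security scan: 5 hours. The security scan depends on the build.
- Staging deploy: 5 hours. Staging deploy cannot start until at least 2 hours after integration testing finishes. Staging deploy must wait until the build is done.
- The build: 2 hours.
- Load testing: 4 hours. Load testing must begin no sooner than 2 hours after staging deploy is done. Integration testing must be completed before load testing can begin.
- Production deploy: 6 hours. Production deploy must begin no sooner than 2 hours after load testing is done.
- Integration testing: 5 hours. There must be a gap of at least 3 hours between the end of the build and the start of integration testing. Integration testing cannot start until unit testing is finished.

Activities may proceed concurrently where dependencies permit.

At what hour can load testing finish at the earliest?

25

Unit testing waits on its own release at hour 3, so it starts at hour 3 and finishes at 3 + 4 = hour 7.
Nothing blocks the build, so it runs from hour 0 to hour 2.
Integration testing cannot start until the build (finishes hour 2, plus 3-hour gap → hour 5); unit testing (finishes hour 7). The controlling bound is hour 7, so integration testing finishes at 7 + 5 = hour 12.
Staging deploy needs all of integration testing (finishes hour 12, plus 2-hour gap → hour 14); the build (finishes hour 2). That puts its earliest start at hour 14; it finishes at 14 + 5 = hour 19.
Load testing has to wait for staging deploy (finishes hour 19, plus 2-hour gap → hour 21); integration testing (finishes hour 12). The latest of these is hour 21, so load testing runs hour 21 to 21 + 4 = hour 25.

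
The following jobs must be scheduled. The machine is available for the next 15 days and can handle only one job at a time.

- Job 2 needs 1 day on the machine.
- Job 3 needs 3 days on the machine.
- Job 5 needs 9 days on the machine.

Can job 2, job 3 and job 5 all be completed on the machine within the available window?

Yes

Running back to back, the jobs need 1 + 3 + 9 = 13 days on the machine.
Since 13 ≤ 15, they fit within the window.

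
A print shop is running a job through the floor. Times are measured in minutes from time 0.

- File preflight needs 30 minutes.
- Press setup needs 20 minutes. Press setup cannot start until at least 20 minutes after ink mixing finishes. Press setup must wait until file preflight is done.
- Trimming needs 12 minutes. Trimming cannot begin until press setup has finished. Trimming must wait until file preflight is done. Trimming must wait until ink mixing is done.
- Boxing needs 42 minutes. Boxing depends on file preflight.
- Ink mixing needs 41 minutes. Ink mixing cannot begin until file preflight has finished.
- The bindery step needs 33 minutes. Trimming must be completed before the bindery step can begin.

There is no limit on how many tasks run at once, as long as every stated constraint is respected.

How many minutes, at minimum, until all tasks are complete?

156

File preflight can start immediately at minute 0; it finishes at minute 30.
After file preflight (finishes minute 30), boxing can start at minute 30 and finishes at minute 72.
Ink mixing cannot begin until file preflight (finishes minute 30). It runs from minute 30 to 30 + 41 = minute 71.
Press setup needs all of ink mixing (finishes minute 71, plus 20-minute gap → minute 91); file preflight (finishes minute 30). That puts its earliest start at minute 91; it finishes at 91 + 20 = minute 111.
For trimming: press setup (finishes minute 111); file preflight (finishes minute 30); ink mixing (finishes minute 71). Taking the maximum gives a start of minute 111, and it finishes at 111 + 12 = minute 123.
The bindery step cannot begin until trimming (finishes minute 123). It runs from minute 123 to 123 + 33 = minute 156.
All tasks are finished once the last one completes. Finish times: File preflight at 30, Ink mixing at 71, Press setup at 111, Trimming at 123, The bindery step at 156, Boxing at 72. The latest is minute 156.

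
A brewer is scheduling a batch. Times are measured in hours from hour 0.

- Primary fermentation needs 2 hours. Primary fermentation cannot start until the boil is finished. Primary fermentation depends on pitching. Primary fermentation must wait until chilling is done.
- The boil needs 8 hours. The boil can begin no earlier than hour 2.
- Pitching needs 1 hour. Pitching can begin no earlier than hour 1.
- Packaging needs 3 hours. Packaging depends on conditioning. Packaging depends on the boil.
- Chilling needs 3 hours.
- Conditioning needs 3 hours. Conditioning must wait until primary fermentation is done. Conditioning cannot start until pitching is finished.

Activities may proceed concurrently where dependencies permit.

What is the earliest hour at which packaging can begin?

Pitching cannot begin until its own release at hour 1. It runs from hour 1 to 1 + 1 = hour 2.
Chilling has no prerequisites, so it starts at hour 0 and finishes at hour 3.
The boil waits on its own release at hour 2, so it starts at hour 2 and finishes at 2 + 8 = hour 10.
For primary fermentation: the boil (finishes hour 10); pitching (finishes hour 2); chilling (finishes hour 3). Taking the maximum gives a start of hour 10, and it finishes at 10 + 2 = hour 12.
Conditioning has to wait for primary fermentation (finishes hour 12); pitching (finishes hour 2). The latest of these is hour 12, so conditioning runs hour 12 to 12 + 3 = hour 15.
Packaging waits on conditioning (finishes hour 15); the boil (finishes hour 10). The latest of these is hour 15, which is the earliest packaging can start.

15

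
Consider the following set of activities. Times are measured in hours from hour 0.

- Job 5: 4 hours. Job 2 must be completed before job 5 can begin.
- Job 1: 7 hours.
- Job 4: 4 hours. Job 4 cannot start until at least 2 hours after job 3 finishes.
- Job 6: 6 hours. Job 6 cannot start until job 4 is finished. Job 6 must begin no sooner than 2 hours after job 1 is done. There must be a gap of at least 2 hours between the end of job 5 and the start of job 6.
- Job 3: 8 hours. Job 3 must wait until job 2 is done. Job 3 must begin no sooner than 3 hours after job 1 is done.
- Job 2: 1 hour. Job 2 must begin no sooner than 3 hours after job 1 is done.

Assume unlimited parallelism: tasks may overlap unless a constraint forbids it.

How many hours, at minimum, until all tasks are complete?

31

Nothing blocks job 1, so it runs from hour 0 to hour 7.
After job 1 (finishes hour 7, plus 3-hour gap → hour 10), job 2 can start at hour 10 and finishes at hour 11.
Job 5 cannot begin until job 2 (finishes hour 11). It runs from hour 11 to 11 + 4 = hour 15.
Job 3 needs all of job 2 (finishes hour 11); job 1 (finishes hour 7, plus 3-hour gap → hour 10). That puts its earliest start at hour 11; it finishes at 11 + 8 = hour 19.
Job 4 cannot begin until job 3 (finishes hour 19, plus 2-hour gap → hour 21). It runs from hour 21 to 21 + 4 = hour 25.
Job 6 has to wait for job 4 (finishes hour 25); job 1 (finishes hour 7, plus 2-hour gap → hour 9); job 5 (finishes hour 15, plus 2-hour gap → hour 17). The latest of these is hour 25, so job 6 runs hour 25 to 25 + 6 = hour 31.
All tasks are finished once the last one completes. Finish times: Job 1 at 7, Job 2 at 11, Job 3 at 19, Job 4 at 25, Job 5 at 15, Job 6 at 31. The latest is hour 31.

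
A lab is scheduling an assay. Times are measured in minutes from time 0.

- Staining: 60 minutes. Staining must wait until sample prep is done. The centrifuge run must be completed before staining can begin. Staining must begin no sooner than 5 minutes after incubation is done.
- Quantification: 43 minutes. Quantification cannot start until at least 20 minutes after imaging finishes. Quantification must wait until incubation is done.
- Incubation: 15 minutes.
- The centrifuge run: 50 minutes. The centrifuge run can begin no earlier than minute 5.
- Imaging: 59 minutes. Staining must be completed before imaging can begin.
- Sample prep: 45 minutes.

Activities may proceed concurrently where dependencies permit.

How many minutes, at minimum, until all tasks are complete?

After its own release at minute 5, the centrifuge run can start at minute 5 and finishes at minute 55.
Nothing blocks incubation, so it runs from minute 0 to minute 15.
Sample prep can start immediately at minute 0; it finishes at minute 45.
Staining needs all of sample prep (finishes minute 45); the centrifuge run (finishes minute 55); incubation (finishes minute 15, plus 5-minute gap → minute 20). That puts its earliest start at minute 55; it finishes at 55 + 60 = minute 115.
Imaging waits on staining (finishes minute 115), so it starts at minute 115 and finishes at 115 + 59 = minute 174.
Quantification cannot start until imaging (finishes minute 174, plus 20-minute gap → minute 194); incubation (finishes minute 15). The controlling bound is minute 194, so quantification finishes at 194 + 43 = minute 237.
All tasks are finished once the last one completes. Finish times: Sample prep at 45, Incubation at 15, The centrifuge run at 55, Staining at 115, Imaging at 174, Quantification at 237. The latest is minute 237.

237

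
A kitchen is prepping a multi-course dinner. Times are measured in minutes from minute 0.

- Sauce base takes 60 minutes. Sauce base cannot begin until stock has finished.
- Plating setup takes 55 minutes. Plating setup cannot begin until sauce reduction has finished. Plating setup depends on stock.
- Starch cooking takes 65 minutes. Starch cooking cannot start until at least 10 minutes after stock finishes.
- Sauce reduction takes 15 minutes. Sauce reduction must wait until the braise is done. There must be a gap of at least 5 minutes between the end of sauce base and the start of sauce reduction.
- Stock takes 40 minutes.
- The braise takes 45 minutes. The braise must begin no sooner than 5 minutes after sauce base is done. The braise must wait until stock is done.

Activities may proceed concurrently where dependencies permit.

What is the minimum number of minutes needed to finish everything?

Stock has no prerequisites, so it starts at minute 0 and finishes at minute 40.
After stock (finishes minute 40, plus 10-minute gap → minute 50), starch cooking can start at minute 50 and finishes at minute 115.
Sauce base waits on stock (finishes minute 40), so it starts at minute 40 and finishes at 40 + 60 = minute 100.
The braise needs all of sauce base (finishes minute 100, plus 5-minute gap → minute 105); stock (finishes minute 40). That puts its earliest start at minute 105; it finishes at 105 + 45 = minute 150.
For sauce reduction: the braise (finishes minute 150); sauce base (finishes minute 100, plus 5-minute gap → minute 105). Taking the maximum gives a start of minute 150, and it finishes at 150 + 15 = minute 165.
For plating setup: sauce reduction (finishes minute 165); stock (finishes minute 40). Taking the maximum gives a start of minute 165, and it finishes at 165 + 55 = minute 220.
All tasks are finished once the last one completes. Finish times: Stock at 40, Sauce base at 100, The braise at 150, Sauce reduction at 165, Starch cooking at 115, Plating setup at 220. The latest is minute 220.

220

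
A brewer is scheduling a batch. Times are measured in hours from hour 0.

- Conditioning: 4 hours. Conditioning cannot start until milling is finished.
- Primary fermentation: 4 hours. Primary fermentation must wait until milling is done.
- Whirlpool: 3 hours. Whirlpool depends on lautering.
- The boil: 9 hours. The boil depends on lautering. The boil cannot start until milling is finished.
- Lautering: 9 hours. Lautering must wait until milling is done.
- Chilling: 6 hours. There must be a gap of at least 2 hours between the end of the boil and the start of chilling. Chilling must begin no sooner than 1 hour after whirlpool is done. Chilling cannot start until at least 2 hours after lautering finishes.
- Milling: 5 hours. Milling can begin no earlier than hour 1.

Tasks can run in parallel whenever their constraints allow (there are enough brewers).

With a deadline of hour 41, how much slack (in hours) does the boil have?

Milling waits on its own release at hour 1, so it starts at hour 1 and finishes at 1 + 5 = hour 6.
Lautering cannot begin until milling (finishes hour 6). It runs from hour 6 to 6 + 9 = hour 15.
For the boil: lautering (finishes hour 15); milling (finishes hour 6). Taking the maximum gives a start of hour 15, and it finishes at 15 + 9 = hour 24.

Working backward from the deadline:
Nothing follows chilling; the deadline of hour 41 is its only limit. It must start by 41 − 6 = hour 35.
The boil feeds into chilling (must start by hour 35, minus 2-hour gap → hour 33); so the boil must finish by hour 33 and therefore start by hour 24.
So the boil can start as early as hour 15 and as late as hour 24, giving 24 − 15 = 9 hours of slack.

9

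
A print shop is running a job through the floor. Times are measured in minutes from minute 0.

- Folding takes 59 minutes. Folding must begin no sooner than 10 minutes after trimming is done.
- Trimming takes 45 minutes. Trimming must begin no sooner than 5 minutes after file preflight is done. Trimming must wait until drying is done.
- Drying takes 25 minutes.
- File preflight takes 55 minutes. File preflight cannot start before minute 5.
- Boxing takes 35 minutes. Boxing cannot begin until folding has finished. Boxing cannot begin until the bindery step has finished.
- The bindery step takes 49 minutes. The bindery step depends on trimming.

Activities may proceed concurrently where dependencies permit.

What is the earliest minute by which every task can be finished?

Drying can start immediately at minute 0; it finishes at minute 25.
After its own release at minute 5, file preflight can start at minute 5 and finishes at minute 60.
Trimming needs all of file preflight (finishes minute 60, plus 5-minute gap → minute 65); drying (finishes minute 25). That puts its earliest start at minute 65; it finishes at 65 + 45 = minute 110.
The bindery step waits on trimming (finishes minute 110), so it starts at minute 110 and finishes at 110 + 49 = minute 159.
Folding cannot begin until trimming (finishes minute 110, plus 10-minute gap → minute 120). It runs from minute 120 to 120 + 59 = minute 179.
For boxing: folding (finishes minute 179); the bindery step (finishes minute 159). Taking the maximum gives a start of minute 179, and it finishes at 179 + 35 = minute 214.
All tasks are finished once the last one completes. Finish times: File preflight at 60, Drying at 25, Trimming at 110, Folding at 179, The bindery step at 159, Boxing at 214. The latest is minute 214.

214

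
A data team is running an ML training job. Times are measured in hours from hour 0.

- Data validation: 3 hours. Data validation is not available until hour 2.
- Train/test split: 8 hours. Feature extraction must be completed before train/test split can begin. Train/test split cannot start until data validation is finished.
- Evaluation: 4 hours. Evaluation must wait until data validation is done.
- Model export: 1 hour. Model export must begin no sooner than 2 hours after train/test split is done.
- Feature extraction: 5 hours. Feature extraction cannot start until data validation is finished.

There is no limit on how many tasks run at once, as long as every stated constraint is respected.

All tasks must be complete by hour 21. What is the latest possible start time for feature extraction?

Model export has no dependents, so it just needs to finish by hour 21. Starting by 21 − 1 = hour 20 achieves that.
Train/test split must finish before model export (must start by hour 20, minus 2-hour gap → hour 18). With an 8-hour duration, train/test split must start by 18 − 8 = hour 10.
Feature extraction feeds into train/test split (must start by hour 10); so feature extraction must finish by hour 10 and therefore start by hour 5.

5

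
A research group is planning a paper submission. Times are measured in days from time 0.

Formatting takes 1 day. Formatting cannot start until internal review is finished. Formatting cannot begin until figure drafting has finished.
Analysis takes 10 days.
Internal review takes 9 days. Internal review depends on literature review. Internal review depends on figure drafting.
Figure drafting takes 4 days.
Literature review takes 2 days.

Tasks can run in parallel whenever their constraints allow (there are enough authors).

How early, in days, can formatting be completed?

Figure drafting can start immediately at day 0; it finishes at day 4.
Nothing blocks literature review, so it runs from day 0 to day 2.
Internal review has to wait for literature review (finishes day 2); figure drafting (finishes day 4). The latest of these is day 4, so internal review runs day 4 to 4 + 9 = day 13.
Formatting cannot start until internal review (finishes day 13); figure drafting (finishes day 4). The controlling bound is day 13, so formatting finishes at 13 + 1 = day 14.

14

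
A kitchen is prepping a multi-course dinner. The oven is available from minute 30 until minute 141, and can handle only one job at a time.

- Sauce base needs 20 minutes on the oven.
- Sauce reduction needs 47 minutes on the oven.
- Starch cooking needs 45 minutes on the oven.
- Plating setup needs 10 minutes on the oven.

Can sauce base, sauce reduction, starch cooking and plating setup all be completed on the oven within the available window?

The oven window is 141 − 30 = 111 minutes.
Running back to back, the jobs need 20 + 47 + 45 + 10 = 122 minutes on the oven.
Since 122 > 111, they cannot all fit.

No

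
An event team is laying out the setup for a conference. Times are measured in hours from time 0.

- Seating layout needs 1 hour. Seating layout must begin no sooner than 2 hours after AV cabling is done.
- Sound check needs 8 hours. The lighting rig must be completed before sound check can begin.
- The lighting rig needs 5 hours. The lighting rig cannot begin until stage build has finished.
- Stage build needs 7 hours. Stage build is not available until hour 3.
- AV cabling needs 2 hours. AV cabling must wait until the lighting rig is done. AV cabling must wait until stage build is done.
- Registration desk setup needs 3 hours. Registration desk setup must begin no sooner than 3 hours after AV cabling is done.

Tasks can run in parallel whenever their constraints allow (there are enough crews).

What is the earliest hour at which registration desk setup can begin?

20

Stage build waits on its own release at hour 3, so it starts at hour 3 and finishes at 3 + 7 = hour 10.
After stage build (finishes hour 10), the lighting rig can start at hour 10 and finishes at hour 15.
AV cabling cannot start until the lighting rig (finishes hour 15); stage build (finishes hour 10). The controlling bound is hour 15, so AV cabling finishes at 15 + 2 = hour 17.
Registration desk setup waits on AV cabling (finishes hour 17, plus 3-hour gap → hour 20), so the earliest it can start is hour 20.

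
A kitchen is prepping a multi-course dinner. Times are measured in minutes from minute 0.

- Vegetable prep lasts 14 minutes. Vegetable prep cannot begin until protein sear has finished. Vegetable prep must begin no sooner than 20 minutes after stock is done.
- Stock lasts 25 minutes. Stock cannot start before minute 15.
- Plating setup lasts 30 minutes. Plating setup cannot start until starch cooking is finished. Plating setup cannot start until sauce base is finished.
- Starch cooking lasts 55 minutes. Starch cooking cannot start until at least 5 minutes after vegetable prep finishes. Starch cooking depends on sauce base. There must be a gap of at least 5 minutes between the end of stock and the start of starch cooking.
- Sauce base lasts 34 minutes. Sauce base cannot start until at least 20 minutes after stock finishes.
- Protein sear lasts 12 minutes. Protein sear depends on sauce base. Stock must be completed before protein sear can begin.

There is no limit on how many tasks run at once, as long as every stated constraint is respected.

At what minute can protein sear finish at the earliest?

106

Stock cannot begin until its own release at minute 15. It runs from minute 15 to 15 + 25 = minute 40.
Sauce base cannot begin until stock (finishes minute 40, plus 20-minute gap → minute 60). It runs from minute 60 to 60 + 34 = minute 94.
Protein sear cannot start until sauce base (finishes minute 94); stock (finishes minute 40). The controlling bound is minute 94, so protein sear finishes at 94 + 12 = minute 106.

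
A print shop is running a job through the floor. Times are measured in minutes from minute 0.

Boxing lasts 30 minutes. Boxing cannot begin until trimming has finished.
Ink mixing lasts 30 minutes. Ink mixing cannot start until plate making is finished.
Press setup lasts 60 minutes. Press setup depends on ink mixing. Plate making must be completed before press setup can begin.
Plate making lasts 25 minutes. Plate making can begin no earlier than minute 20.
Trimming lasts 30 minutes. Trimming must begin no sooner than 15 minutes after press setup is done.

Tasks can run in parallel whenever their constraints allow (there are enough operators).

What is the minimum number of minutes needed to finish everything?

Plate making cannot begin until its own release at minute 20. It runs from minute 20 to 20 + 25 = minute 45.
After plate making (finishes minute 45), ink mixing can start at minute 45 and finishes at minute 75.
Press setup cannot start until ink mixing (finishes minute 75); plate making (finishes minute 45). The controlling bound is minute 75, so press setup finishes at 75 + 60 = minute 135.
Trimming cannot begin until press setup (finishes minute 135, plus 15-minute gap → minute 150). It runs from minute 150 to 150 + 30 = minute 180.
Boxing cannot begin until trimming (finishes minute 180). It runs from minute 180 to 180 + 30 = minute 210.
All tasks are finished once the last one completes. Finish times: Plate making at 45, Ink mixing at 75, Press setup at 135, Trimming at 180, Boxing at 210. The latest is minute 210.

210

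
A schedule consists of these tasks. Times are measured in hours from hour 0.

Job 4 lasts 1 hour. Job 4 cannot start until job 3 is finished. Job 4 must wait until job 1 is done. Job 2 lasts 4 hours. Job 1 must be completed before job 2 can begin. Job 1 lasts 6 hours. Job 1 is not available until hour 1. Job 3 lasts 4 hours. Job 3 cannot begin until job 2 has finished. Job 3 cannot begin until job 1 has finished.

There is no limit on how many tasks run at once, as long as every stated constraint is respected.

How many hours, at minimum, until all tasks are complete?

16

Job 1 waits on its own release at hour 1, so it starts at hour 1 and finishes at 1 + 6 = hour 7.
After job 1 (finishes hour 7), job 2 can start at hour 7 and finishes at hour 11.
For job 3: job 2 (finishes hour 11); job 1 (finishes hour 7). Taking the maximum gives a start of hour 11, and it finishes at 11 + 4 = hour 15.
Job 4 needs all of job 3 (finishes hour 15); job 1 (finishes hour 7). That puts its earliest start at hour 15; it finishes at 15 + 1 = hour 16.
All tasks are finished once the last one completes. Finish times: Job 1 at 7, Job 2 at 11, Job 3 at 15, Job 4 at 16. The latest is hour 16.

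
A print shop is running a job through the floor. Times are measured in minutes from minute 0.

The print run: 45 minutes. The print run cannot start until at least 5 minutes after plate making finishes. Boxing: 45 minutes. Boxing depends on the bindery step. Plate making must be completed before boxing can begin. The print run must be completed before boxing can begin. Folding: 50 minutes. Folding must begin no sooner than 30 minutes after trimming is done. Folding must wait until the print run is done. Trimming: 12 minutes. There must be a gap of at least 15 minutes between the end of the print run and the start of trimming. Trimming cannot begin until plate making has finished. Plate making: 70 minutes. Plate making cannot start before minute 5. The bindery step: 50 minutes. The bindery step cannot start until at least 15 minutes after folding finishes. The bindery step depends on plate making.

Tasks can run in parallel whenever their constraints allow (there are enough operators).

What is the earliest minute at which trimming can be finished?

152

Plate making waits on its own release at minute 5, so it starts at minute 5 and finishes at 5 + 70 = minute 75.
The print run waits on plate making (finishes minute 75, plus 5-minute gap → minute 80), so it starts at minute 80 and finishes at 80 + 45 = minute 125.
Trimming cannot start until the print run (finishes minute 125, plus 15-minute gap → minute 140); plate making (finishes minute 75). The controlling bound is minute 140, so trimming finishes at 140 + 12 = minute 152.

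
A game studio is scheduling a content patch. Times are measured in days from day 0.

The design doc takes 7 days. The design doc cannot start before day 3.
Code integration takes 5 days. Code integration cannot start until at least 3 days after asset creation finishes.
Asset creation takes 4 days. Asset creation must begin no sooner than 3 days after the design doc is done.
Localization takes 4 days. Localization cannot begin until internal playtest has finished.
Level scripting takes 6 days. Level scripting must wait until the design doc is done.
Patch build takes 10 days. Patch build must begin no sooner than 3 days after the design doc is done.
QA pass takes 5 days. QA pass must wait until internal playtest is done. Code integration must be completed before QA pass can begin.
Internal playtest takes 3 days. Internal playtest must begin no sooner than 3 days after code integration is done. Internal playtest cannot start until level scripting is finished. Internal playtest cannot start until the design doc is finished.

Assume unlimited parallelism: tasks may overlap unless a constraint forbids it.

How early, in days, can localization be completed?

35

The design doc waits on its own release at day 3, so it starts at day 3 and finishes at 3 + 7 = day 10.
After the design doc (finishes day 10), level scripting can start at day 10 and finishes at day 16.
Asset creation waits on the design doc (finishes day 10, plus 3-day gap → day 13), so it starts at day 13 and finishes at 13 + 4 = day 17.
After asset creation (finishes day 17, plus 3-day gap → day 20), code integration can start at day 20 and finishes at day 25.
Internal playtest cannot start until code integration (finishes day 25, plus 3-day gap → day 28); level scripting (finishes day 16); the design doc (finishes day 10). The controlling bound is day 28, so internal playtest finishes at 28 + 3 = day 31.
Localization cannot begin until internal playtest (finishes day 31). It runs from day 31 to 31 + 4 = day 35.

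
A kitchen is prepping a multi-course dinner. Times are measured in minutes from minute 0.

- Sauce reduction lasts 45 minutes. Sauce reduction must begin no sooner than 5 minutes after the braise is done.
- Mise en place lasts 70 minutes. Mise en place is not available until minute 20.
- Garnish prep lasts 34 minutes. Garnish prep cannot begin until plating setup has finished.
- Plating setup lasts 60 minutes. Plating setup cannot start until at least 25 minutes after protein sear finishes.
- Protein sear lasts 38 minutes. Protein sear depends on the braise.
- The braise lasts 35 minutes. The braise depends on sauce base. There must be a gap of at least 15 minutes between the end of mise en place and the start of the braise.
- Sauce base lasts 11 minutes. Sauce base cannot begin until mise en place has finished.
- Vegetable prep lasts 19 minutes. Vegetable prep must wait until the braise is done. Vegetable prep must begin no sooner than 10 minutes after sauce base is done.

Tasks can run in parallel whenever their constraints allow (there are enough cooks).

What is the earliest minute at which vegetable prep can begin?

After its own release at minute 20, mise en place can start at minute 20 and finishes at minute 90.
Sauce base waits on mise en place (finishes minute 90), so it starts at minute 90 and finishes at 90 + 11 = minute 101.
The braise has to wait for sauce base (finishes minute 101); mise en place (finishes minute 90, plus 15-minute gap → minute 105). The latest of these is minute 105, so the braise runs minute 105 to 105 + 35 = minute 140.
Vegetable prep waits on the braise (finishes minute 140); sauce base (finishes minute 101, plus 10-minute gap → minute 111). The latest of these is minute 140, which is the earliest vegetable prep can start.

140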